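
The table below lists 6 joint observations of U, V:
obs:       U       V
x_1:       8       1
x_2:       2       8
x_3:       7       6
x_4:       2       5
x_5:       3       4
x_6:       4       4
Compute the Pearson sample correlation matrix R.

Step 1 — column means:
  mean(U) = (8 + 2 + 7 + 2 + 3 + 4) / 6 = 26/6 = 4.3333
  mean(V) = (1 + 8 + 6 + 5 + 4 + 4) / 6 = 28/6 = 4.6667

Step 2 — sample variances and covariances s[i,j] = (1/(n-1)) · Σ_k (x_{k,i} - mean_i) · (x_{k,j} - mean_j), with n-1 = 5:
  s[U,U] = ((3.6667)·(3.6667) + (-2.3333)·(-2.3333) + (2.6667)·(2.6667) + (-2.3333)·(-2.3333) + (-1.3333)·(-1.3333) + (-0.3333)·(-0.3333)) / 5 = 33.3333/5 = 6.6667
  s[U,V] = ((3.6667)·(-3.6667) + (-2.3333)·(3.3333) + (2.6667)·(1.3333) + (-2.3333)·(0.3333) + (-1.3333)·(-0.6667) + (-0.3333)·(-0.6667)) / 5 = -17.3333/5 = -3.4667
  s[V,V] = ((-3.6667)·(-3.6667) + (3.3333)·(3.3333) + (1.3333)·(1.3333) + (0.3333)·(0.3333) + (-0.6667)·(-0.6667) + (-0.6667)·(-0.6667)) / 5 = 27.3333/5 = 5.4667
  Sample standard deviations s_i = √(s[i,i]):
  s(U) = √(6.6667) = 2.582
  s(V) = √(5.4667) = 2.3381

Step 3 — r_{ij} = s_{ij} / (s_i · s_j):
  r[U,U] = 1 (diagonal).
  r[U,V] = -3.4667 / (2.582 · 2.3381) = -3.4667 / 6.0369 = -0.5742
  r[V,V] = 1 (diagonal).

R is symmetric with unit diagonal. Assembling:

R = [[1, -0.5742],
 [-0.5742, 1]]


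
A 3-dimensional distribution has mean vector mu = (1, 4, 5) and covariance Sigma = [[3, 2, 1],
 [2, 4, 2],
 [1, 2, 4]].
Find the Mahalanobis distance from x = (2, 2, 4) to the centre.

Step 1 — centre the observation: (x - mu) = (1, -2, -1).

Step 2 — invert Sigma (cofactor / det for 3×3, or solve directly):
  Sigma^{-1} = [[0.5, -0.25, 0],
 [-0.25, 0.4583, -0.1667],
 [0, -0.1667, 0.3333]].

Step 3 — form the quadratic (x - mu)^T · Sigma^{-1} · (x - mu):
  Sigma^{-1} · (x - mu) = (1, -1, 0).
  (x - mu)^T · [Sigma^{-1} · (x - mu)] = (1)·(1) + (-2)·(-1) + (-1)·(0) = 3.

Step 4 — take square root: d = √(3) ≈ 1.7321.

d(x, mu) = √(3) ≈ 1.7321


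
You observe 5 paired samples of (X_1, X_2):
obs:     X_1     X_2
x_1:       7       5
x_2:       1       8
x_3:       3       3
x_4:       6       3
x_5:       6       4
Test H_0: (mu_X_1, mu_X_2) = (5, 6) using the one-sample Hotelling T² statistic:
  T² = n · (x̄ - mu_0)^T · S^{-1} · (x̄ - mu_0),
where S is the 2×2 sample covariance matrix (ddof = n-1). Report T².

Step 1 — sample mean vector:
  mean(X_1) = (7 + 1 + 3 + 6 + 6) / 5 = 23/5 = 4.6
  mean(X_2) = (5 + 8 + 3 + 3 + 4) / 5 = 23/5 = 4.6
  x̄ = (4.6, 4.6),  deviation x̄ - mu_0 = (4.6, 4.6) - (5, 6) = (-0.4, -1.4).

Step 2 — sample covariance matrix, S[i,j] = (1/(n-1)) · Σ_k (x_{k,i} - mean_i) · (x_{k,j} - mean_j), divisor n-1 = 4:
  S[X_1,X_1] = ((2.4)·(2.4) + (-3.6)·(-3.6) + (-1.6)·(-1.6) + (1.4)·(1.4) + (1.4)·(1.4)) / 4 = 25.2/4 = 6.3
  S[X_1,X_2] = ((2.4)·(0.4) + (-3.6)·(3.4) + (-1.6)·(-1.6) + (1.4)·(-1.6) + (1.4)·(-0.6)) / 4 = -11.8/4 = -2.95
  S[X_2,X_2] = ((0.4)·(0.4) + (3.4)·(3.4) + (-1.6)·(-1.6) + (-1.6)·(-1.6) + (-0.6)·(-0.6)) / 4 = 17.2/4 = 4.3
  S = [[6.3, -2.95],
 [-2.95, 4.3]].

Step 3 — invert S. det(S) = 6.3·4.3 - (-2.95)² = 18.3875.
  S^{-1} = (1/det) · [[d, -b], [-b, a]] = [[0.2339, 0.1604],
 [0.1604, 0.3426]].

Step 4 — quadratic form (x̄ - mu_0)^T · S^{-1} · (x̄ - mu_0):
  S^{-1} · (x̄ - mu_0) = (-0.3182, -0.5438),
  (x̄ - mu_0)^T · [...] = (-0.4)·(-0.3182) + (-1.4)·(-0.5438) = 0.8886.

Step 5 — scale by n: T² = 5 · 0.8886 = 4.4432.

T² ≈ 4.4432


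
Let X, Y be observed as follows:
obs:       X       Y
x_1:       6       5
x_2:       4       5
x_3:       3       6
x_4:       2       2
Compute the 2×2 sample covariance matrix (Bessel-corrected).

Step 1 — column means:
  mean(X) = (6 + 4 + 3 + 2) / 4 = 15/4 = 3.75
  mean(Y) = (5 + 5 + 6 + 2) / 4 = 18/4 = 4.5

Step 2 — sample covariance S[i,j] = (1/(n-1)) · Σ_k (x_{k,i} - mean_i) · (x_{k,j} - mean_j), with n-1 = 3.
  S[X,X] = ((2.25)·(2.25) + (0.25)·(0.25) + (-0.75)·(-0.75) + (-1.75)·(-1.75)) / 3 = 8.75/3 = 2.9167
  S[X,Y] = ((2.25)·(0.5) + (0.25)·(0.5) + (-0.75)·(1.5) + (-1.75)·(-2.5)) / 3 = 4.5/3 = 1.5
  S[Y,Y] = ((0.5)·(0.5) + (0.5)·(0.5) + (1.5)·(1.5) + (-2.5)·(-2.5)) / 3 = 9/3 = 3

S is symmetric (S[j,i] = S[i,j]). Assembling:

S = [[2.9167, 1.5],
 [1.5, 3]]


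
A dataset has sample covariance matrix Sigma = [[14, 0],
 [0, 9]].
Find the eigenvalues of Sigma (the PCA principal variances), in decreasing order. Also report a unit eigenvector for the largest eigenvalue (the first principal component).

Step 1 — characteristic polynomial of 2×2 Sigma:
  det(Sigma - λI) = λ² - trace · λ + det = 0.
  trace = 14 + 9 = 23, det = 14·9 - (0)² = 126.
Step 2 — discriminant:
  Δ = trace² - 4·det = 529 - 504 = 25.
Step 3 — eigenvalues:
  λ = (trace ± √Δ)/2 = (23 ± 5)/2,
  λ_1 = 14,  λ_2 = 9.

Step 4 — unit eigenvector for λ_1: Sigma is diagonal, so its eigenvectors are the coordinate axes. λ_1 = 14 is the diagonal entry on the first coordinate axis, hence
  v_1 = (1, 0) (||v_1|| = 1).

λ_1 = 14,  λ_2 = 9;  v_1 ≈ (1, 0)


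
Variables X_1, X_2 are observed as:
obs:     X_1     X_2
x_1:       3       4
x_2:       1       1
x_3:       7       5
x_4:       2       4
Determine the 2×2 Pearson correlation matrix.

Step 1 — column means:
  mean(X_1) = (3 + 1 + 7 + 2) / 4 = 13/4 = 3.25
  mean(X_2) = (4 + 1 + 5 + 4) / 4 = 14/4 = 3.5

Step 2 — sample variances and covariances s[i,j] = (1/(n-1)) · Σ_k (x_{k,i} - mean_i) · (x_{k,j} - mean_j), with n-1 = 3:
  s[X_1,X_1] = ((-0.25)·(-0.25) + (-2.25)·(-2.25) + (3.75)·(3.75) + (-1.25)·(-1.25)) / 3 = 20.75/3 = 6.9167
  s[X_1,X_2] = ((-0.25)·(0.5) + (-2.25)·(-2.5) + (3.75)·(1.5) + (-1.25)·(0.5)) / 3 = 10.5/3 = 3.5
  s[X_2,X_2] = ((0.5)·(0.5) + (-2.5)·(-2.5) + (1.5)·(1.5) + (0.5)·(0.5)) / 3 = 9/3 = 3
  Sample standard deviations s_i = √(s[i,i]):
  s(X_1) = √(6.9167) = 2.63
  s(X_2) = √(3) = 1.7321

Step 3 — r_{ij} = s_{ij} / (s_i · s_j):
  r[X_1,X_1] = 1 (diagonal).
  r[X_1,X_2] = 3.5 / (2.63 · 1.7321) = 3.5 / 4.5552 = 0.7683
  r[X_2,X_2] = 1 (diagonal).

R is symmetric with unit diagonal. Assembling:

R = [[1, 0.7683],
 [0.7683, 1]]


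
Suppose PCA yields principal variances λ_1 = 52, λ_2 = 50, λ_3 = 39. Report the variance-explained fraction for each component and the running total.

Step 1 — total variance = trace(Sigma) = Σ λ_i = 52 + 50 + 39 = 141.

Step 2 — fraction explained by component i = λ_i / Σ λ:
  PC1: 52/141 = 0.3688
  PC2: 50/141 = 0.3546
  PC3: 39/141 = 0.2766

Step 3 — cumulative fraction after k components = (λ_1 + ... + λ_k) / Σ λ:
  k = 1: 52/141 = 0.3688
  k = 2: (52 + 50)/141 = 102/141 = 0.7234
  k = 3: (52 + 50 + 39)/141 = 141/141 = 1

Summary (fraction, with percent):

explained: PC1 0.3688 (36.88%), PC2 0.3546 (35.46%), PC3 0.2766 (27.66%);  cumulative: 0.3688, 0.7234, 1


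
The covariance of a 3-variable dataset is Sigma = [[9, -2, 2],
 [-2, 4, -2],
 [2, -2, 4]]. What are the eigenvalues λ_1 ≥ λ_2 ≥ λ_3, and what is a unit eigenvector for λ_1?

Step 1 — characteristic polynomial p(λ) = det(λI - Sigma) = λ³ - tr·λ² + c_1·λ - det, where tr = trace, c_1 = sum of the principal 2×2 minors, det = det(Sigma):
  tr = 9 + 4 + 4 = 17,
  c_1 = (9·4 - (-2)²) + (9·4 - (2)²) + (4·4 - (-2)²) = 32 + 32 + 12 = 76,
  det = 9·(4·4 - (-2)²) - (-2)·((-2)·4 - (-2)·(2)) + (2)·((-2)·(-2) - 4·(2)) = 9·(12) - (-2)·(-4) + (2)·(-4) = 92.
  So p(λ) = λ³ - 17λ² + 76λ - 92.
Step 2 — look for an integer root (rational root theorem: any rational root is an integer divisor of 92). Testing λ = 2:
  p(2) = 8 - 68 + 152 - 92 = 0  ✓
  Dividing out (λ - 2): p(λ) = (λ - 2)(λ² - 15λ + 46).
Step 3 — remaining eigenvalues from the quadratic λ² - 15λ + 46 = 0:
  Δ = 15² - 4·46 = 225 - 184 = 41,  λ = (15 ± √41)/2 = (15 ± 6.4031)/2 ≈ 10.7016 or 4.2984.
  Sorted: λ_1 = 10.7016,  λ_2 = 4.2984,  λ_3 = 2  (check: sum = 17 = tr ✓).

Step 4 — unit eigenvector for λ_1 ≈ 10.7016: v spans the null space of (Sigma - λ_1 I), whose rows are
  r_1 = (-1.7016, -2, 2),  r_2 = (-2, -6.7016, -2),  r_3 = (2, -2, -6.7016).
  v is orthogonal to every row, so take v ∝ r_1 × r_2 = ((-2)·(-2) - (2)·(-6.7016), (2)·(-2) - (-1.7016)·(-2), (-1.7016)·(-6.7016) - (-2)·(-2)) ≈ (17.4031, -7.4031, 7.4031).
  Let u = (17.4031, -7.4031, 7.4031).
  ||u|| = √((17.4031)² + (-7.4031)² + (7.4031)²) = √(412.4812) ≈ 20.3096,  v_1 = u/||u|| ≈ (0.8569, -0.3645, 0.3645) (||v_1|| = 1).

λ_1 = 10.7016,  λ_2 = 4.2984,  λ_3 = 2;  v_1 ≈ (0.8569, -0.3645, 0.3645)


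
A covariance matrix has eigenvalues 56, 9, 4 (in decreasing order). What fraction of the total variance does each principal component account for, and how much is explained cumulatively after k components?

Step 1 — total variance = trace(Sigma) = Σ λ_i = 56 + 9 + 4 = 69.

Step 2 — fraction explained by component i = λ_i / Σ λ:
  PC1: 56/69 = 0.8116
  PC2: 9/69 = 0.1304
  PC3: 4/69 = 0.058

Step 3 — cumulative fraction after k components = (λ_1 + ... + λ_k) / Σ λ:
  k = 1: 56/69 = 0.8116
  k = 2: (56 + 9)/69 = 65/69 = 0.942
  k = 3: (56 + 9 + 4)/69 = 69/69 = 1

Summary (fraction, with percent):

explained: PC1 0.8116 (81.16%), PC2 0.1304 (13.04%), PC3 0.058 (5.8%);  cumulative: 0.8116, 0.942, 1


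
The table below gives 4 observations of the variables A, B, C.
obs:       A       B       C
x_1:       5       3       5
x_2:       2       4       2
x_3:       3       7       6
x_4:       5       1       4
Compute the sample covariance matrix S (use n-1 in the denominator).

Step 1 — column means:
  mean(A) = (5 + 2 + 3 + 5) / 4 = 15/4 = 3.75
  mean(B) = (3 + 4 + 7 + 1) / 4 = 15/4 = 3.75
  mean(C) = (5 + 2 + 6 + 4) / 4 = 17/4 = 4.25

Step 2 — sample covariance S[i,j] = (1/(n-1)) · Σ_k (x_{k,i} - mean_i) · (x_{k,j} - mean_j), with n-1 = 3.
  S[A,A] = ((1.25)·(1.25) + (-1.75)·(-1.75) + (-0.75)·(-0.75) + (1.25)·(1.25)) / 3 = 6.75/3 = 2.25
  S[A,B] = ((1.25)·(-0.75) + (-1.75)·(0.25) + (-0.75)·(3.25) + (1.25)·(-2.75)) / 3 = -7.25/3 = -2.4167
  S[A,C] = ((1.25)·(0.75) + (-1.75)·(-2.25) + (-0.75)·(1.75) + (1.25)·(-0.25)) / 3 = 3.25/3 = 1.0833
  S[B,B] = ((-0.75)·(-0.75) + (0.25)·(0.25) + (3.25)·(3.25) + (-2.75)·(-2.75)) / 3 = 18.75/3 = 6.25
  S[B,C] = ((-0.75)·(0.75) + (0.25)·(-2.25) + (3.25)·(1.75) + (-2.75)·(-0.25)) / 3 = 5.25/3 = 1.75
  S[C,C] = ((0.75)·(0.75) + (-2.25)·(-2.25) + (1.75)·(1.75) + (-0.25)·(-0.25)) / 3 = 8.75/3 = 2.9167

S is symmetric (S[j,i] = S[i,j]). Assembling:

S = [[2.25, -2.4167, 1.0833],
 [-2.4167, 6.25, 1.75],
 [1.0833, 1.75, 2.9167]]


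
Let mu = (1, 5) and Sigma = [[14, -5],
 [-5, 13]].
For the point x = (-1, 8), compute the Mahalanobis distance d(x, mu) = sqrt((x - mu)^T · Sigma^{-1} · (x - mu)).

Step 1 — centre the observation: (x - mu) = (-2, 3).

Step 2 — invert Sigma. det(Sigma) = 14·13 - (-5)² = 157.
  Sigma^{-1} = (1/det) · [[d, -b], [-b, a]] = [[0.0828, 0.0318],
 [0.0318, 0.0892]].

Step 3 — form the quadratic (x - mu)^T · Sigma^{-1} · (x - mu):
  Sigma^{-1} · (x - mu) = (-0.0701, 0.2038).
  (x - mu)^T · [Sigma^{-1} · (x - mu)] = (-2)·(-0.0701) + (3)·(0.2038) = 0.7516.

Step 4 — take square root: d = √(0.7516) ≈ 0.8669.

d(x, mu) = √(0.7516) ≈ 0.8669


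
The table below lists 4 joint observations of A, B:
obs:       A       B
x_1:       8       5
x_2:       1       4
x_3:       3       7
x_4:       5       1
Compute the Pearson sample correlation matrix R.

Step 1 — column means:
  mean(A) = (8 + 1 + 3 + 5) / 4 = 17/4 = 4.25
  mean(B) = (5 + 4 + 7 + 1) / 4 = 17/4 = 4.25

Step 2 — sample variances and covariances s[i,j] = (1/(n-1)) · Σ_k (x_{k,i} - mean_i) · (x_{k,j} - mean_j), with n-1 = 3:
  s[A,A] = ((3.75)·(3.75) + (-3.25)·(-3.25) + (-1.25)·(-1.25) + (0.75)·(0.75)) / 3 = 26.75/3 = 8.9167
  s[A,B] = ((3.75)·(0.75) + (-3.25)·(-0.25) + (-1.25)·(2.75) + (0.75)·(-3.25)) / 3 = -2.25/3 = -0.75
  s[B,B] = ((0.75)·(0.75) + (-0.25)·(-0.25) + (2.75)·(2.75) + (-3.25)·(-3.25)) / 3 = 18.75/3 = 6.25
  Sample standard deviations s_i = √(s[i,i]):
  s(A) = √(8.9167) = 2.9861
  s(B) = √(6.25) = 2.5

Step 3 — r_{ij} = s_{ij} / (s_i · s_j):
  r[A,A] = 1 (diagonal).
  r[A,B] = -0.75 / (2.9861 · 2.5) = -0.75 / 7.4652 = -0.1005
  r[B,B] = 1 (diagonal).

R is symmetric with unit diagonal. Assembling:

R = [[1, -0.1005],
 [-0.1005, 1]]


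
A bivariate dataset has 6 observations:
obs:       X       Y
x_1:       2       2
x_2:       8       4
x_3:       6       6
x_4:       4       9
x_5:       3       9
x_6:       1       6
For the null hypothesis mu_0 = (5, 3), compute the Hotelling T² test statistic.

Step 1 — sample mean vector:
  mean(X) = (2 + 8 + 6 + 4 + 3 + 1) / 6 = 24/6 = 4
  mean(Y) = (2 + 4 + 6 + 9 + 9 + 6) / 6 = 36/6 = 6
  x̄ = (4, 6),  deviation x̄ - mu_0 = (4, 6) - (5, 3) = (-1, 3).

Step 2 — sample covariance matrix, S[i,j] = (1/(n-1)) · Σ_k (x_{k,i} - mean_i) · (x_{k,j} - mean_j), divisor n-1 = 5:
  S[X,X] = ((-2)·(-2) + (4)·(4) + (2)·(2) + (0)·(0) + (-1)·(-1) + (-3)·(-3)) / 5 = 34/5 = 6.8
  S[X,Y] = ((-2)·(-4) + (4)·(-2) + (2)·(0) + (0)·(3) + (-1)·(3) + (-3)·(0)) / 5 = -3/5 = -0.6
  S[Y,Y] = ((-4)·(-4) + (-2)·(-2) + (0)·(0) + (3)·(3) + (3)·(3) + (0)·(0)) / 5 = 38/5 = 7.6
  S = [[6.8, -0.6],
 [-0.6, 7.6]].

Step 3 — invert S. det(S) = 6.8·7.6 - (-0.6)² = 51.32.
  S^{-1} = (1/det) · [[d, -b], [-b, a]] = [[0.1481, 0.0117],
 [0.0117, 0.1325]].

Step 4 — quadratic form (x̄ - mu_0)^T · S^{-1} · (x̄ - mu_0):
  S^{-1} · (x̄ - mu_0) = (-0.113, 0.3858),
  (x̄ - mu_0)^T · [...] = (-1)·(-0.113) + (3)·(0.3858) = 1.2705.

Step 5 — scale by n: T² = 6 · 1.2705 = 7.6228.

T² ≈ 7.6228


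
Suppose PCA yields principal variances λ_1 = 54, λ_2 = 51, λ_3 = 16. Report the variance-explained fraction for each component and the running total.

Step 1 — total variance = trace(Sigma) = Σ λ_i = 54 + 51 + 16 = 121.

Step 2 — fraction explained by component i = λ_i / Σ λ:
  PC1: 54/121 = 0.4463
  PC2: 51/121 = 0.4215
  PC3: 16/121 = 0.1322

Step 3 — cumulative fraction after k components = (λ_1 + ... + λ_k) / Σ λ:
  k = 1: 54/121 = 0.4463
  k = 2: (54 + 51)/121 = 105/121 = 0.8678
  k = 3: (54 + 51 + 16)/121 = 121/121 = 1

Summary (fraction, with percent):

explained: PC1 0.4463 (44.63%), PC2 0.4215 (42.15%), PC3 0.1322 (13.22%);  cumulative: 0.4463, 0.8678, 1


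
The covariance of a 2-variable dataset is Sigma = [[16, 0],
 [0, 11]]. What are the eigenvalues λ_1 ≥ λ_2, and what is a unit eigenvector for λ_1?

Step 1 — characteristic polynomial of 2×2 Sigma:
  det(Sigma - λI) = λ² - trace · λ + det = 0.
  trace = 16 + 11 = 27, det = 16·11 - (0)² = 176.
Step 2 — discriminant:
  Δ = trace² - 4·det = 729 - 704 = 25.
Step 3 — eigenvalues:
  λ = (trace ± √Δ)/2 = (27 ± 5)/2,
  λ_1 = 16,  λ_2 = 11.

Step 4 — unit eigenvector for λ_1: Sigma is diagonal, so its eigenvectors are the coordinate axes. λ_1 = 16 is the diagonal entry on the first coordinate axis, hence
  v_1 = (1, 0) (||v_1|| = 1).

λ_1 = 16,  λ_2 = 11;  v_1 ≈ (1, 0)


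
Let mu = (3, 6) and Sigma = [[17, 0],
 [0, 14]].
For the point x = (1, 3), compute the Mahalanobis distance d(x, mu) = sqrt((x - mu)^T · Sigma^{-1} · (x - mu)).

Step 1 — centre the observation: (x - mu) = (-2, -3).

Step 2 — invert Sigma. det(Sigma) = 17·14 - (0)² = 238.
  Sigma^{-1} = (1/det) · [[d, -b], [-b, a]] = [[0.0588, 0],
 [0, 0.0714]].

Step 3 — form the quadratic (x - mu)^T · Sigma^{-1} · (x - mu):
  Sigma^{-1} · (x - mu) = (-0.1176, -0.2143).
  (x - mu)^T · [Sigma^{-1} · (x - mu)] = (-2)·(-0.1176) + (-3)·(-0.2143) = 0.8782.

Step 4 — take square root: d = √(0.8782) ≈ 0.9371.

d(x, mu) = √(0.8782) ≈ 0.9371


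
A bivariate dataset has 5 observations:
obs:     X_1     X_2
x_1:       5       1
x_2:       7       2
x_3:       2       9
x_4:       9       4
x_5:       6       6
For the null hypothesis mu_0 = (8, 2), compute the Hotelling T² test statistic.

Step 1 — sample mean vector:
  mean(X_1) = (5 + 7 + 2 + 9 + 6) / 5 = 29/5 = 5.8
  mean(X_2) = (1 + 2 + 9 + 4 + 6) / 5 = 22/5 = 4.4
  x̄ = (5.8, 4.4),  deviation x̄ - mu_0 = (5.8, 4.4) - (8, 2) = (-2.2, 2.4).

Step 2 — sample covariance matrix, S[i,j] = (1/(n-1)) · Σ_k (x_{k,i} - mean_i) · (x_{k,j} - mean_j), divisor n-1 = 4:
  S[X_1,X_1] = ((-0.8)·(-0.8) + (1.2)·(1.2) + (-3.8)·(-3.8) + (3.2)·(3.2) + (0.2)·(0.2)) / 4 = 26.8/4 = 6.7
  S[X_1,X_2] = ((-0.8)·(-3.4) + (1.2)·(-2.4) + (-3.8)·(4.6) + (3.2)·(-0.4) + (0.2)·(1.6)) / 4 = -18.6/4 = -4.65
  S[X_2,X_2] = ((-3.4)·(-3.4) + (-2.4)·(-2.4) + (4.6)·(4.6) + (-0.4)·(-0.4) + (1.6)·(1.6)) / 4 = 41.2/4 = 10.3
  S = [[6.7, -4.65],
 [-4.65, 10.3]].

Step 3 — invert S. det(S) = 6.7·10.3 - (-4.65)² = 47.3875.
  S^{-1} = (1/det) · [[d, -b], [-b, a]] = [[0.2174, 0.0981],
 [0.0981, 0.1414]].

Step 4 — quadratic form (x̄ - mu_0)^T · S^{-1} · (x̄ - mu_0):
  S^{-1} · (x̄ - mu_0) = (-0.2427, 0.1235),
  (x̄ - mu_0)^T · [...] = (-2.2)·(-0.2427) + (2.4)·(0.1235) = 0.8302.

Step 5 — scale by n: T² = 5 · 0.8302 = 4.1509.

T² ≈ 4.1509


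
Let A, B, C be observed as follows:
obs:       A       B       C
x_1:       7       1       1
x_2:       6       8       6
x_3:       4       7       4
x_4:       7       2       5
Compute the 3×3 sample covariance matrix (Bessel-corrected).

Step 1 — column means:
  mean(A) = (7 + 6 + 4 + 7) / 4 = 24/4 = 6
  mean(B) = (1 + 8 + 7 + 2) / 4 = 18/4 = 4.5
  mean(C) = (1 + 6 + 4 + 5) / 4 = 16/4 = 4

Step 2 — sample covariance S[i,j] = (1/(n-1)) · Σ_k (x_{k,i} - mean_i) · (x_{k,j} - mean_j), with n-1 = 3.
  S[A,A] = ((1)·(1) + (0)·(0) + (-2)·(-2) + (1)·(1)) / 3 = 6/3 = 2
  S[A,B] = ((1)·(-3.5) + (0)·(3.5) + (-2)·(2.5) + (1)·(-2.5)) / 3 = -11/3 = -3.6667
  S[A,C] = ((1)·(-3) + (0)·(2) + (-2)·(0) + (1)·(1)) / 3 = -2/3 = -0.6667
  S[B,B] = ((-3.5)·(-3.5) + (3.5)·(3.5) + (2.5)·(2.5) + (-2.5)·(-2.5)) / 3 = 37/3 = 12.3333
  S[B,C] = ((-3.5)·(-3) + (3.5)·(2) + (2.5)·(0) + (-2.5)·(1)) / 3 = 15/3 = 5
  S[C,C] = ((-3)·(-3) + (2)·(2) + (0)·(0) + (1)·(1)) / 3 = 14/3 = 4.6667

S is symmetric (S[j,i] = S[i,j]). Assembling:

S = [[2, -3.6667, -0.6667],
 [-3.6667, 12.3333, 5],
 [-0.6667, 5, 4.6667]]


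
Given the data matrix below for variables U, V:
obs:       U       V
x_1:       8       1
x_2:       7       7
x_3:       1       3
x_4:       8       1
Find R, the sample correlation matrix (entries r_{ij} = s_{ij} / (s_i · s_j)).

Step 1 — column means:
  mean(U) = (8 + 7 + 1 + 8) / 4 = 24/4 = 6
  mean(V) = (1 + 7 + 3 + 1) / 4 = 12/4 = 3

Step 2 — sample variances and covariances s[i,j] = (1/(n-1)) · Σ_k (x_{k,i} - mean_i) · (x_{k,j} - mean_j), with n-1 = 3:
  s[U,U] = ((2)·(2) + (1)·(1) + (-5)·(-5) + (2)·(2)) / 3 = 34/3 = 11.3333
  s[U,V] = ((2)·(-2) + (1)·(4) + (-5)·(0) + (2)·(-2)) / 3 = -4/3 = -1.3333
  s[V,V] = ((-2)·(-2) + (4)·(4) + (0)·(0) + (-2)·(-2)) / 3 = 24/3 = 8
  Sample standard deviations s_i = √(s[i,i]):
  s(U) = √(11.3333) = 3.3665
  s(V) = √(8) = 2.8284

Step 3 — r_{ij} = s_{ij} / (s_i · s_j):
  r[U,U] = 1 (diagonal).
  r[U,V] = -1.3333 / (3.3665 · 2.8284) = -1.3333 / 9.5219 = -0.14
  r[V,V] = 1 (diagonal).

R is symmetric with unit diagonal. Assembling:

R = [[1, -0.14],
 [-0.14, 1]]


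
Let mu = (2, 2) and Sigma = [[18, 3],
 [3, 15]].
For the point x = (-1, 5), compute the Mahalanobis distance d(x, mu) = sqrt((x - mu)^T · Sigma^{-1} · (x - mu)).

Step 1 — centre the observation: (x - mu) = (-3, 3).

Step 2 — invert Sigma. det(Sigma) = 18·15 - (3)² = 261.
  Sigma^{-1} = (1/det) · [[d, -b], [-b, a]] = [[0.0575, -0.0115],
 [-0.0115, 0.069]].

Step 3 — form the quadratic (x - mu)^T · Sigma^{-1} · (x - mu):
  Sigma^{-1} · (x - mu) = (-0.2069, 0.2414).
  (x - mu)^T · [Sigma^{-1} · (x - mu)] = (-3)·(-0.2069) + (3)·(0.2414) = 1.3448.

Step 4 — take square root: d = √(1.3448) ≈ 1.1597.

d(x, mu) = √(1.3448) ≈ 1.1597


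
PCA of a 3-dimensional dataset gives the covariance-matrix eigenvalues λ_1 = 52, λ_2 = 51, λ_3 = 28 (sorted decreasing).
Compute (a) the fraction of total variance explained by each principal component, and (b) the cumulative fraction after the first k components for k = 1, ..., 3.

Step 1 — total variance = trace(Sigma) = Σ λ_i = 52 + 51 + 28 = 131.

Step 2 — fraction explained by component i = λ_i / Σ λ:
  PC1: 52/131 = 0.3969
  PC2: 51/131 = 0.3893
  PC3: 28/131 = 0.2137

Step 3 — cumulative fraction after k components = (λ_1 + ... + λ_k) / Σ λ:
  k = 1: 52/131 = 0.3969
  k = 2: (52 + 51)/131 = 103/131 = 0.7863
  k = 3: (52 + 51 + 28)/131 = 131/131 = 1

Summary (fraction, with percent):

explained: PC1 0.3969 (39.69%), PC2 0.3893 (38.93%), PC3 0.2137 (21.37%);  cumulative: 0.3969, 0.7863, 1


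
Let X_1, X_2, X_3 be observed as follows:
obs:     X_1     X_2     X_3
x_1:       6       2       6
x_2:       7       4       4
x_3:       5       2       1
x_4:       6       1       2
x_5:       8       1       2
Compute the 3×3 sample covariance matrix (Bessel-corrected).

Step 1 — column means:
  mean(X_1) = (6 + 7 + 5 + 6 + 8) / 5 = 32/5 = 6.4
  mean(X_2) = (2 + 4 + 2 + 1 + 1) / 5 = 10/5 = 2
  mean(X_3) = (6 + 4 + 1 + 2 + 2) / 5 = 15/5 = 3

Step 2 — sample covariance S[i,j] = (1/(n-1)) · Σ_k (x_{k,i} - mean_i) · (x_{k,j} - mean_j), with n-1 = 4.
  S[X_1,X_1] = ((-0.4)·(-0.4) + (0.6)·(0.6) + (-1.4)·(-1.4) + (-0.4)·(-0.4) + (1.6)·(1.6)) / 4 = 5.2/4 = 1.3
  S[X_1,X_2] = ((-0.4)·(0) + (0.6)·(2) + (-1.4)·(0) + (-0.4)·(-1) + (1.6)·(-1)) / 4 = 0/4 = 0
  S[X_1,X_3] = ((-0.4)·(3) + (0.6)·(1) + (-1.4)·(-2) + (-0.4)·(-1) + (1.6)·(-1)) / 4 = 1/4 = 0.25
  S[X_2,X_2] = ((0)·(0) + (2)·(2) + (0)·(0) + (-1)·(-1) + (-1)·(-1)) / 4 = 6/4 = 1.5
  S[X_2,X_3] = ((0)·(3) + (2)·(1) + (0)·(-2) + (-1)·(-1) + (-1)·(-1)) / 4 = 4/4 = 1
  S[X_3,X_3] = ((3)·(3) + (1)·(1) + (-2)·(-2) + (-1)·(-1) + (-1)·(-1)) / 4 = 16/4 = 4

S is symmetric (S[j,i] = S[i,j]). Assembling:

S = [[1.3, 0, 0.25],
 [0, 1.5, 1],
 [0.25, 1, 4]]


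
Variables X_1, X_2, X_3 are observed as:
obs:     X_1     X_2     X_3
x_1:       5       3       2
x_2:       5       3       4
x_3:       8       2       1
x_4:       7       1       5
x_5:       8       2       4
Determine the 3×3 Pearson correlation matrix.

Step 1 — column means:
  mean(X_1) = (5 + 5 + 8 + 7 + 8) / 5 = 33/5 = 6.6
  mean(X_2) = (3 + 3 + 2 + 1 + 2) / 5 = 11/5 = 2.2
  mean(X_3) = (2 + 4 + 1 + 5 + 4) / 5 = 16/5 = 3.2

Step 2 — sample variances and covariances s[i,j] = (1/(n-1)) · Σ_k (x_{k,i} - mean_i) · (x_{k,j} - mean_j), with n-1 = 4:
  s[X_1,X_1] = ((-1.6)·(-1.6) + (-1.6)·(-1.6) + (1.4)·(1.4) + (0.4)·(0.4) + (1.4)·(1.4)) / 4 = 9.2/4 = 2.3
  s[X_1,X_2] = ((-1.6)·(0.8) + (-1.6)·(0.8) + (1.4)·(-0.2) + (0.4)·(-1.2) + (1.4)·(-0.2)) / 4 = -3.6/4 = -0.9
  s[X_1,X_3] = ((-1.6)·(-1.2) + (-1.6)·(0.8) + (1.4)·(-2.2) + (0.4)·(1.8) + (1.4)·(0.8)) / 4 = -0.6/4 = -0.15
  s[X_2,X_2] = ((0.8)·(0.8) + (0.8)·(0.8) + (-0.2)·(-0.2) + (-1.2)·(-1.2) + (-0.2)·(-0.2)) / 4 = 2.8/4 = 0.7
  s[X_2,X_3] = ((0.8)·(-1.2) + (0.8)·(0.8) + (-0.2)·(-2.2) + (-1.2)·(1.8) + (-0.2)·(0.8)) / 4 = -2.2/4 = -0.55
  s[X_3,X_3] = ((-1.2)·(-1.2) + (0.8)·(0.8) + (-2.2)·(-2.2) + (1.8)·(1.8) + (0.8)·(0.8)) / 4 = 10.8/4 = 2.7
  Sample standard deviations s_i = √(s[i,i]):
  s(X_1) = √(2.3) = 1.5166
  s(X_2) = √(0.7) = 0.8367
  s(X_3) = √(2.7) = 1.6432

Step 3 — r_{ij} = s_{ij} / (s_i · s_j):
  r[X_1,X_1] = 1 (diagonal).
  r[X_1,X_2] = -0.9 / (1.5166 · 0.8367) = -0.9 / 1.2689 = -0.7093
  r[X_1,X_3] = -0.15 / (1.5166 · 1.6432) = -0.15 / 2.492 = -0.0602
  r[X_2,X_2] = 1 (diagonal).
  r[X_2,X_3] = -0.55 / (0.8367 · 1.6432) = -0.55 / 1.3748 = -0.4001
  r[X_3,X_3] = 1 (diagonal).

R is symmetric with unit diagonal. Assembling:

R = [[1, -0.7093, -0.0602],
 [-0.7093, 1, -0.4001],
 [-0.0602, -0.4001, 1]]


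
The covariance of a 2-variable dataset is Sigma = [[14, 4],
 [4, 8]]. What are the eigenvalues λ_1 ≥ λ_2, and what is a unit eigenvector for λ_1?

Step 1 — characteristic polynomial of 2×2 Sigma:
  det(Sigma - λI) = λ² - trace · λ + det = 0.
  trace = 14 + 8 = 22, det = 14·8 - (4)² = 96.
Step 2 — discriminant:
  Δ = trace² - 4·det = 484 - 384 = 100.
Step 3 — eigenvalues:
  λ = (trace ± √Δ)/2 = (22 ± 10)/2,
  λ_1 = 16,  λ_2 = 6.

Step 4 — unit eigenvector for λ_1: solve (Sigma - λ_1 I)v = 0. First row:
  (14 - 16)·v_x + (4)·v_y = 0, i.e. (-2)·v_x + (4)·v_y = 0,
  so v ∝ (b, λ_1 - a) = (4, 2) = u.
  ||u|| = √((4)² + (2)²) = √(20) ≈ 4.4721,
  v_1 = u/||u|| ≈ (0.8944, 0.4472) (||v_1|| = 1).

λ_1 = 16,  λ_2 = 6;  v_1 ≈ (0.8944, 0.4472)


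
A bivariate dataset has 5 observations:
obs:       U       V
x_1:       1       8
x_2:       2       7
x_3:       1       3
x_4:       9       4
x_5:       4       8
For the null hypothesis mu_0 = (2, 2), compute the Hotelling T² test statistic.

Step 1 — sample mean vector:
  mean(U) = (1 + 2 + 1 + 9 + 4) / 5 = 17/5 = 3.4
  mean(V) = (8 + 7 + 3 + 4 + 8) / 5 = 30/5 = 6
  x̄ = (3.4, 6),  deviation x̄ - mu_0 = (3.4, 6) - (2, 2) = (1.4, 4).

Step 2 — sample covariance matrix, S[i,j] = (1/(n-1)) · Σ_k (x_{k,i} - mean_i) · (x_{k,j} - mean_j), divisor n-1 = 4:
  S[U,U] = ((-2.4)·(-2.4) + (-1.4)·(-1.4) + (-2.4)·(-2.4) + (5.6)·(5.6) + (0.6)·(0.6)) / 4 = 45.2/4 = 11.3
  S[U,V] = ((-2.4)·(2) + (-1.4)·(1) + (-2.4)·(-3) + (5.6)·(-2) + (0.6)·(2)) / 4 = -9/4 = -2.25
  S[V,V] = ((2)·(2) + (1)·(1) + (-3)·(-3) + (-2)·(-2) + (2)·(2)) / 4 = 22/4 = 5.5
  S = [[11.3, -2.25],
 [-2.25, 5.5]].

Step 3 — invert S. det(S) = 11.3·5.5 - (-2.25)² = 57.0875.
  S^{-1} = (1/det) · [[d, -b], [-b, a]] = [[0.0963, 0.0394],
 [0.0394, 0.1979]].

Step 4 — quadratic form (x̄ - mu_0)^T · S^{-1} · (x̄ - mu_0):
  S^{-1} · (x̄ - mu_0) = (0.2925, 0.8469),
  (x̄ - mu_0)^T · [...] = (1.4)·(0.2925) + (4)·(0.8469) = 3.7973.

Step 5 — scale by n: T² = 5 · 3.7973 = 18.9866.

T² ≈ 18.9866


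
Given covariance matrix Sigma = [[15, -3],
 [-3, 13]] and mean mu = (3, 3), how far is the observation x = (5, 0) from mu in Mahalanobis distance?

Step 1 — centre the observation: (x - mu) = (2, -3).

Step 2 — invert Sigma. det(Sigma) = 15·13 - (-3)² = 186.
  Sigma^{-1} = (1/det) · [[d, -b], [-b, a]] = [[0.0699, 0.0161],
 [0.0161, 0.0806]].

Step 3 — form the quadratic (x - mu)^T · Sigma^{-1} · (x - mu):
  Sigma^{-1} · (x - mu) = (0.0914, -0.2097).
  (x - mu)^T · [Sigma^{-1} · (x - mu)] = (2)·(0.0914) + (-3)·(-0.2097) = 0.8118.

Step 4 — take square root: d = √(0.8118) ≈ 0.901.

d(x, mu) = √(0.8118) ≈ 0.901


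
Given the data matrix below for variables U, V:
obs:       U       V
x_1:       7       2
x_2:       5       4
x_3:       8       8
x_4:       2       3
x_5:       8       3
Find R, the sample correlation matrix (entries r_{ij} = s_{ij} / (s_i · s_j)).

Step 1 — column means:
  mean(U) = (7 + 5 + 8 + 2 + 8) / 5 = 30/5 = 6
  mean(V) = (2 + 4 + 8 + 3 + 3) / 5 = 20/5 = 4

Step 2 — sample variances and covariances s[i,j] = (1/(n-1)) · Σ_k (x_{k,i} - mean_i) · (x_{k,j} - mean_j), with n-1 = 4:
  s[U,U] = ((1)·(1) + (-1)·(-1) + (2)·(2) + (-4)·(-4) + (2)·(2)) / 4 = 26/4 = 6.5
  s[U,V] = ((1)·(-2) + (-1)·(0) + (2)·(4) + (-4)·(-1) + (2)·(-1)) / 4 = 8/4 = 2
  s[V,V] = ((-2)·(-2) + (0)·(0) + (4)·(4) + (-1)·(-1) + (-1)·(-1)) / 4 = 22/4 = 5.5
  Sample standard deviations s_i = √(s[i,i]):
  s(U) = √(6.5) = 2.5495
  s(V) = √(5.5) = 2.3452

Step 3 — r_{ij} = s_{ij} / (s_i · s_j):
  r[U,U] = 1 (diagonal).
  r[U,V] = 2 / (2.5495 · 2.3452) = 2 / 5.9791 = 0.3345
  r[V,V] = 1 (diagonal).

R is symmetric with unit diagonal. Assembling:

R = [[1, 0.3345],
 [0.3345, 1]]


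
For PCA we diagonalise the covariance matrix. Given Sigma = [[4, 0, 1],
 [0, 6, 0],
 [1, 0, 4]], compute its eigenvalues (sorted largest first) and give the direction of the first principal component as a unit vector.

Step 1 — characteristic polynomial p(λ) = det(λI - Sigma) = λ³ - tr·λ² + c_1·λ - det, where tr = trace, c_1 = sum of the principal 2×2 minors, det = det(Sigma):
  tr = 4 + 6 + 4 = 14,
  c_1 = (4·6 - (0)²) + (4·4 - (1)²) + (6·4 - (0)²) = 24 + 15 + 24 = 63,
  det = 4·(6·4 - (0)²) - (0)·((0)·4 - (0)·(1)) + (1)·((0)·(0) - 6·(1)) = 4·(24) - (0)·(0) + (1)·(-6) = 90.
  So p(λ) = λ³ - 14λ² + 63λ - 90.
Step 2 — look for an integer root (rational root theorem: any rational root is an integer divisor of 90). Testing λ = 3:
  p(3) = 27 - 126 + 189 - 90 = 0  ✓
  Dividing out (λ - 3): p(λ) = (λ - 3)(λ² - 11λ + 30).
Step 3 — remaining eigenvalues from the quadratic λ² - 11λ + 30 = 0:
  Δ = 11² - 4·30 = 121 - 120 = 1,  λ = (11 ± √1)/2 = (11 ± 1)/2 = 6 or 5.
  Sorted: λ_1 = 6,  λ_2 = 5,  λ_3 = 3  (check: sum = 14 = tr ✓).

Step 4 — unit eigenvector for λ_1 = 6: v spans the null space of (Sigma - λ_1 I), whose rows are
  r_1 = (-2, 0, 1),  r_2 = (0, 0, 0),  r_3 = (1, 0, -2).
  v is orthogonal to every row, so take v ∝ r_1 × r_3 = ((0)·(-2) - (1)·(0), (1)·(1) - (-2)·(-2), (-2)·(0) - (0)·(1)) = (0, -3, 0).
  Rescale (divide by 3; multiply by -1 so the first nonzero entry is positive): u = (0, 1, 0).
  ||u|| = √((0)² + (1)² + (0)²) = √(1) = 1,  v_1 = u/||u|| ≈ (0, 1, 0) (||v_1|| = 1).

λ_1 = 6,  λ_2 = 5,  λ_3 = 3;  v_1 ≈ (0, 1, 0)


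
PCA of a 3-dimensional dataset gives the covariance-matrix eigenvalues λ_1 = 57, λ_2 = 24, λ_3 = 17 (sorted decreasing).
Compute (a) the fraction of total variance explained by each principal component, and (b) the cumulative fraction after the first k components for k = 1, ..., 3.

Step 1 — total variance = trace(Sigma) = Σ λ_i = 57 + 24 + 17 = 98.

Step 2 — fraction explained by component i = λ_i / Σ λ:
  PC1: 57/98 = 0.5816
  PC2: 24/98 = 0.2449
  PC3: 17/98 = 0.1735

Step 3 — cumulative fraction after k components = (λ_1 + ... + λ_k) / Σ λ:
  k = 1: 57/98 = 0.5816
  k = 2: (57 + 24)/98 = 81/98 = 0.8265
  k = 3: (57 + 24 + 17)/98 = 98/98 = 1

Summary (fraction, with percent):

explained: PC1 0.5816 (58.16%), PC2 0.2449 (24.49%), PC3 0.1735 (17.35%);  cumulative: 0.5816, 0.8265, 1


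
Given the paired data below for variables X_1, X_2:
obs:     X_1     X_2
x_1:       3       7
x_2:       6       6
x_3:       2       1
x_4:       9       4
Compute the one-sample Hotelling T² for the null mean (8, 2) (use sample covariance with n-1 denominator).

Step 1 — sample mean vector:
  mean(X_1) = (3 + 6 + 2 + 9) / 4 = 20/4 = 5
  mean(X_2) = (7 + 6 + 1 + 4) / 4 = 18/4 = 4.5
  x̄ = (5, 4.5),  deviation x̄ - mu_0 = (5, 4.5) - (8, 2) = (-3, 2.5).

Step 2 — sample covariance matrix, S[i,j] = (1/(n-1)) · Σ_k (x_{k,i} - mean_i) · (x_{k,j} - mean_j), divisor n-1 = 3:
  S[X_1,X_1] = ((-2)·(-2) + (1)·(1) + (-3)·(-3) + (4)·(4)) / 3 = 30/3 = 10
  S[X_1,X_2] = ((-2)·(2.5) + (1)·(1.5) + (-3)·(-3.5) + (4)·(-0.5)) / 3 = 5/3 = 1.6667
  S[X_2,X_2] = ((2.5)·(2.5) + (1.5)·(1.5) + (-3.5)·(-3.5) + (-0.5)·(-0.5)) / 3 = 21/3 = 7
  S = [[10, 1.6667],
 [1.6667, 7]].

Step 3 — invert S. det(S) = 10·7 - (1.6667)² = 67.2222.
  S^{-1} = (1/det) · [[d, -b], [-b, a]] = [[0.1041, -0.0248],
 [-0.0248, 0.1488]].

Step 4 — quadratic form (x̄ - mu_0)^T · S^{-1} · (x̄ - mu_0):
  S^{-1} · (x̄ - mu_0) = (-0.3744, 0.4463),
  (x̄ - mu_0)^T · [...] = (-3)·(-0.3744) + (2.5)·(0.4463) = 2.2388.

Step 5 — scale by n: T² = 4 · 2.2388 = 8.9554.

T² ≈ 8.9554


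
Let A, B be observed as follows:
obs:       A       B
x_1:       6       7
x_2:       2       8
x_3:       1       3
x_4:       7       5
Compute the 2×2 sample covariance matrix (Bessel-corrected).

Step 1 — column means:
  mean(A) = (6 + 2 + 1 + 7) / 4 = 16/4 = 4
  mean(B) = (7 + 8 + 3 + 5) / 4 = 23/4 = 5.75

Step 2 — sample covariance S[i,j] = (1/(n-1)) · Σ_k (x_{k,i} - mean_i) · (x_{k,j} - mean_j), with n-1 = 3.
  S[A,A] = ((2)·(2) + (-2)·(-2) + (-3)·(-3) + (3)·(3)) / 3 = 26/3 = 8.6667
  S[A,B] = ((2)·(1.25) + (-2)·(2.25) + (-3)·(-2.75) + (3)·(-0.75)) / 3 = 4/3 = 1.3333
  S[B,B] = ((1.25)·(1.25) + (2.25)·(2.25) + (-2.75)·(-2.75) + (-0.75)·(-0.75)) / 3 = 14.75/3 = 4.9167

S is symmetric (S[j,i] = S[i,j]). Assembling:

S = [[8.6667, 1.3333],
 [1.3333, 4.9167]]


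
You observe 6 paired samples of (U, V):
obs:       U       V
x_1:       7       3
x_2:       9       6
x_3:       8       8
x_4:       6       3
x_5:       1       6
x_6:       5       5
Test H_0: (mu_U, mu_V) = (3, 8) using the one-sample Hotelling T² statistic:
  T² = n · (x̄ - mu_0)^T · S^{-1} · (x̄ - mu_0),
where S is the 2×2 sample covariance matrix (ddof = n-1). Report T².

Step 1 — sample mean vector:
  mean(U) = (7 + 9 + 8 + 6 + 1 + 5) / 6 = 36/6 = 6
  mean(V) = (3 + 6 + 8 + 3 + 6 + 5) / 6 = 31/6 = 5.1667
  x̄ = (6, 5.1667),  deviation x̄ - mu_0 = (6, 5.1667) - (3, 8) = (3, -2.8333).

Step 2 — sample covariance matrix, S[i,j] = (1/(n-1)) · Σ_k (x_{k,i} - mean_i) · (x_{k,j} - mean_j), divisor n-1 = 5:
  S[U,U] = ((1)·(1) + (3)·(3) + (2)·(2) + (0)·(0) + (-5)·(-5) + (-1)·(-1)) / 5 = 40/5 = 8
  S[U,V] = ((1)·(-2.1667) + (3)·(0.8333) + (2)·(2.8333) + (0)·(-2.1667) + (-5)·(0.8333) + (-1)·(-0.1667)) / 5 = 2/5 = 0.4
  S[V,V] = ((-2.1667)·(-2.1667) + (0.8333)·(0.8333) + (2.8333)·(2.8333) + (-2.1667)·(-2.1667) + (0.8333)·(0.8333) + (-0.1667)·(-0.1667)) / 5 = 18.8333/5 = 3.7667
  S = [[8, 0.4],
 [0.4, 3.7667]].

Step 3 — invert S. det(S) = 8·3.7667 - (0.4)² = 29.9733.
  S^{-1} = (1/det) · [[d, -b], [-b, a]] = [[0.1257, -0.0133],
 [-0.0133, 0.2669]].

Step 4 — quadratic form (x̄ - mu_0)^T · S^{-1} · (x̄ - mu_0):
  S^{-1} · (x̄ - mu_0) = (0.4148, -0.7963),
  (x̄ - mu_0)^T · [...] = (3)·(0.4148) + (-2.8333)·(-0.7963) = 3.5005.

Step 5 — scale by n: T² = 6 · 3.5005 = 21.0031.

T² ≈ 21.0031


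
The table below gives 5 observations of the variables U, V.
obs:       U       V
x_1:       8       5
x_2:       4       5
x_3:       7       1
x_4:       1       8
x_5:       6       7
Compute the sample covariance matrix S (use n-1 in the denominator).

Step 1 — column means:
  mean(U) = (8 + 4 + 7 + 1 + 6) / 5 = 26/5 = 5.2
  mean(V) = (5 + 5 + 1 + 8 + 7) / 5 = 26/5 = 5.2

Step 2 — sample covariance S[i,j] = (1/(n-1)) · Σ_k (x_{k,i} - mean_i) · (x_{k,j} - mean_j), with n-1 = 4.
  S[U,U] = ((2.8)·(2.8) + (-1.2)·(-1.2) + (1.8)·(1.8) + (-4.2)·(-4.2) + (0.8)·(0.8)) / 4 = 30.8/4 = 7.7
  S[U,V] = ((2.8)·(-0.2) + (-1.2)·(-0.2) + (1.8)·(-4.2) + (-4.2)·(2.8) + (0.8)·(1.8)) / 4 = -18.2/4 = -4.55
  S[V,V] = ((-0.2)·(-0.2) + (-0.2)·(-0.2) + (-4.2)·(-4.2) + (2.8)·(2.8) + (1.8)·(1.8)) / 4 = 28.8/4 = 7.2

S is symmetric (S[j,i] = S[i,j]). Assembling:

S = [[7.7, -4.55],
 [-4.55, 7.2]]


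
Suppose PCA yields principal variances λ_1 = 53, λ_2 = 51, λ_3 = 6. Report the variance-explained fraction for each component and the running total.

Step 1 — total variance = trace(Sigma) = Σ λ_i = 53 + 51 + 6 = 110.

Step 2 — fraction explained by component i = λ_i / Σ λ:
  PC1: 53/110 = 0.4818
  PC2: 51/110 = 0.4636
  PC3: 6/110 = 0.0545

Step 3 — cumulative fraction after k components = (λ_1 + ... + λ_k) / Σ λ:
  k = 1: 53/110 = 0.4818
  k = 2: (53 + 51)/110 = 104/110 = 0.9455
  k = 3: (53 + 51 + 6)/110 = 110/110 = 1

Summary (fraction, with percent):

explained: PC1 0.4818 (48.18%), PC2 0.4636 (46.36%), PC3 0.0545 (5.45%);  cumulative: 0.4818, 0.9455, 1


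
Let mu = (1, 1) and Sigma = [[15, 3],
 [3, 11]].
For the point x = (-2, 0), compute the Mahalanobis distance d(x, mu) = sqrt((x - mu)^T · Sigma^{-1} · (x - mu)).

Step 1 — centre the observation: (x - mu) = (-3, -1).

Step 2 — invert Sigma. det(Sigma) = 15·11 - (3)² = 156.
  Sigma^{-1} = (1/det) · [[d, -b], [-b, a]] = [[0.0705, -0.0192],
 [-0.0192, 0.0962]].

Step 3 — form the quadratic (x - mu)^T · Sigma^{-1} · (x - mu):
  Sigma^{-1} · (x - mu) = (-0.1923, -0.0385).
  (x - mu)^T · [Sigma^{-1} · (x - mu)] = (-3)·(-0.1923) + (-1)·(-0.0385) = 0.6154.

Step 4 — take square root: d = √(0.6154) ≈ 0.7845.

d(x, mu) = √(0.6154) ≈ 0.7845


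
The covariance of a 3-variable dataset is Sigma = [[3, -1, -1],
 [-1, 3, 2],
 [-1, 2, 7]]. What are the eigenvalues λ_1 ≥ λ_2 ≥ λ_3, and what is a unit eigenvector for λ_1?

Step 1 — characteristic polynomial p(λ) = det(λI - Sigma) = λ³ - tr·λ² + c_1·λ - det, where tr = trace, c_1 = sum of the principal 2×2 minors, det = det(Sigma):
  tr = 3 + 3 + 7 = 13,
  c_1 = (3·3 - (-1)²) + (3·7 - (-1)²) + (3·7 - (2)²) = 8 + 20 + 17 = 45,
  det = 3·(3·7 - (2)²) - (-1)·((-1)·7 - (2)·(-1)) + (-1)·((-1)·(2) - 3·(-1)) = 3·(17) - (-1)·(-5) + (-1)·(1) = 45.
  So p(λ) = λ³ - 13λ² + 45λ - 45.
Step 2 — look for an integer root (rational root theorem: any rational root is an integer divisor of 45). Testing λ = 3:
  p(3) = 27 - 117 + 135 - 45 = 0  ✓
  Dividing out (λ - 3): p(λ) = (λ - 3)(λ² - 10λ + 15).
Step 3 — remaining eigenvalues from the quadratic λ² - 10λ + 15 = 0:
  Δ = 10² - 4·15 = 100 - 60 = 40,  λ = (10 ± √40)/2 = (10 ± 6.3246)/2 ≈ 8.1623 or 1.8377.
  Sorted: λ_1 = 8.1623,  λ_2 = 3,  λ_3 = 1.8377  (check: sum = 13 = tr ✓).

Step 4 — unit eigenvector for λ_1 ≈ 8.1623: v spans the null space of (Sigma - λ_1 I), whose rows are
  r_1 = (-5.1623, -1, -1),  r_2 = (-1, -5.1623, 2),  r_3 = (-1, 2, -1.1623).
  v is orthogonal to every row, so take v ∝ r_1 × r_2 = ((-1)·(2) - (-1)·(-5.1623), (-1)·(-1) - (-5.1623)·(2), (-5.1623)·(-5.1623) - (-1)·(-1)) ≈ (-7.1623, 11.3246, 25.6491).
  Rescale (multiply by -1 so the first nonzero entry is positive): u = (7.1623, -11.3246, -25.6491).
  ||u|| = √((7.1623)² + (-11.3246)² + (-25.6491)²) = √(837.4207) ≈ 28.9382,  v_1 = u/||u|| ≈ (0.2475, -0.3913, -0.8863) (||v_1|| = 1).

λ_1 = 8.1623,  λ_2 = 3,  λ_3 = 1.8377;  v_1 ≈ (0.2475, -0.3913, -0.8863)


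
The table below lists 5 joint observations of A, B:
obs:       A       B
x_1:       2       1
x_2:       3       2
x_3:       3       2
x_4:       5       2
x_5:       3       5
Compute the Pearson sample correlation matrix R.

Step 1 — column means:
  mean(A) = (2 + 3 + 3 + 5 + 3) / 5 = 16/5 = 3.2
  mean(B) = (1 + 2 + 2 + 2 + 5) / 5 = 12/5 = 2.4

Step 2 — sample variances and covariances s[i,j] = (1/(n-1)) · Σ_k (x_{k,i} - mean_i) · (x_{k,j} - mean_j), with n-1 = 4:
  s[A,A] = ((-1.2)·(-1.2) + (-0.2)·(-0.2) + (-0.2)·(-0.2) + (1.8)·(1.8) + (-0.2)·(-0.2)) / 4 = 4.8/4 = 1.2
  s[A,B] = ((-1.2)·(-1.4) + (-0.2)·(-0.4) + (-0.2)·(-0.4) + (1.8)·(-0.4) + (-0.2)·(2.6)) / 4 = 0.6/4 = 0.15
  s[B,B] = ((-1.4)·(-1.4) + (-0.4)·(-0.4) + (-0.4)·(-0.4) + (-0.4)·(-0.4) + (2.6)·(2.6)) / 4 = 9.2/4 = 2.3
  Sample standard deviations s_i = √(s[i,i]):
  s(A) = √(1.2) = 1.0954
  s(B) = √(2.3) = 1.5166

Step 3 — r_{ij} = s_{ij} / (s_i · s_j):
  r[A,A] = 1 (diagonal).
  r[A,B] = 0.15 / (1.0954 · 1.5166) = 0.15 / 1.6613 = 0.0903
  r[B,B] = 1 (diagonal).

R is symmetric with unit diagonal. Assembling:

R = [[1, 0.0903],
 [0.0903, 1]]


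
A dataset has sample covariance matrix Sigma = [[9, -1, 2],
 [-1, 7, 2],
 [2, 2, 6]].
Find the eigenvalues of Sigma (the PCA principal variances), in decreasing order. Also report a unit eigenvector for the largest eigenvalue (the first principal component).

Step 1 — characteristic polynomial p(λ) = det(λI - Sigma) = λ³ - tr·λ² + c_1·λ - det, where tr = trace, c_1 = sum of the principal 2×2 minors, det = det(Sigma):
  tr = 9 + 7 + 6 = 22,
  c_1 = (9·7 - (-1)²) + (9·6 - (2)²) + (7·6 - (2)²) = 62 + 50 + 38 = 150,
  det = 9·(7·6 - (2)²) - (-1)·((-1)·6 - (2)·(2)) + (2)·((-1)·(2) - 7·(2)) = 9·(38) - (-1)·(-10) + (2)·(-16) = 300.
  So p(λ) = λ³ - 22λ² + 150λ - 300.
Step 2 — look for an integer root (rational root theorem: any rational root is an integer divisor of 300). Testing λ = 10:
  p(10) = 1000 - 2200 + 1500 - 300 = 0  ✓
  Dividing out (λ - 10): p(λ) = (λ - 10)(λ² - 12λ + 30).
Step 3 — remaining eigenvalues from the quadratic λ² - 12λ + 30 = 0:
  Δ = 12² - 4·30 = 144 - 120 = 24,  λ = (12 ± √24)/2 = (12 ± 4.899)/2 ≈ 8.4495 or 3.5505.
  Sorted: λ_1 = 10,  λ_2 = 8.4495,  λ_3 = 3.5505  (check: sum = 22 = tr ✓).

Step 4 — unit eigenvector for λ_1 = 10: v spans the null space of (Sigma - λ_1 I), whose rows are
  r_1 = (-1, -1, 2),  r_2 = (-1, -3, 2),  r_3 = (2, 2, -4).
  v is orthogonal to every row, so take v ∝ r_1 × r_2 = ((-1)·(2) - (2)·(-3), (2)·(-1) - (-1)·(2), (-1)·(-3) - (-1)·(-1)) = (4, 0, 2).
  Rescale (divide by 2): u = (2, 0, 1).
  ||u|| = √((2)² + (0)² + (1)²) = √(5) ≈ 2.2361,  v_1 = u/||u|| ≈ (0.8944, 0, 0.4472) (||v_1|| = 1).

λ_1 = 10,  λ_2 = 8.4495,  λ_3 = 3.5505;  v_1 ≈ (0.8944, 0, 0.4472)
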